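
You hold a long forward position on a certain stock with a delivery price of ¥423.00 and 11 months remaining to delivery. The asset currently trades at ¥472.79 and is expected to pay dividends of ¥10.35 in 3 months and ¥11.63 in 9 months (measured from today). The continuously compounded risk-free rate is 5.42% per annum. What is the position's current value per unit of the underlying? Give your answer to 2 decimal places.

PV(remaining dividends) I = 10.35·e^(−0.0542·3/12) + 11.63·e^(−0.0542·9/12) = 21.3774
Current forward F = (S − I)·e^(rT) = (472.79 − 21.3774)·e^(0.0542·11/12) = 451.4126 × 1.050938 = 474.4067
Value (long) = (F − K)·e^(−rT) = (474.4067 − 423.00) × 0.951531 = 48.9151
Value = ¥48.92

¥48.92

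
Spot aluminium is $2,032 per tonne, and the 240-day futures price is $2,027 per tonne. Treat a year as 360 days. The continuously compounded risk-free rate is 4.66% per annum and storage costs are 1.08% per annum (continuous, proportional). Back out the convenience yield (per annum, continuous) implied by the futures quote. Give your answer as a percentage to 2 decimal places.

F = S·e^((r+u−y)T) ⇒ (r+u−y) = ln(F/S)/T
ln(2027/2032) = -0.002464; /T ⇒ -0.003696
y = r + u − ln(F/S)/T = 0.0466 + 0.0108 + 0.003696 = 0.061096
y = 6.11%

6.11%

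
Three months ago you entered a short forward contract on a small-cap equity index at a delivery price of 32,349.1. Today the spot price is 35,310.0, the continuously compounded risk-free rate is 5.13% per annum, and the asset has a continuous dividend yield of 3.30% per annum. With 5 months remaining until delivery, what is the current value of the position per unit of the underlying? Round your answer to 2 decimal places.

-3162.83

Current fair forward for the remaining 5 months: F = S·e^((r − q)·T), (r − q) = 0.0513 − 0.0330 = 0.0183
F = 35310.0 · e^(0.0183 × 5/12) = 35310.0 × 1.00765414 = 35580.2677
Value of long forward = (F − K)·e^(−rT) = (35580.2677 − 32349.1) · e^(−0.0513·5/12)
= 3231.1677 × 0.97885183 = 3162.83
Short position value = −(long value) = -3162.83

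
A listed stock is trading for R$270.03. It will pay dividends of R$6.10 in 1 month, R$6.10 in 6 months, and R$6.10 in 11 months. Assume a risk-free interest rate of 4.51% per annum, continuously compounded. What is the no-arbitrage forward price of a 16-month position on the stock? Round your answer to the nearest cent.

R$267.76

PV(dividends) I = 6.10·e^(−0.0451·1/12) + 6.10·e^(−0.0451·6/12) + 6.10·e^(−0.0451·11/12)
I = 6.0771 + 5.9640 + 5.8530 = 17.8941
F = (S − I)·e^(rT) = (270.03 − 17.8941) · e^(0.0451·16/12)
= 252.1359 · e^0.060133 = 252.1359 × 1.061978 = R$267.76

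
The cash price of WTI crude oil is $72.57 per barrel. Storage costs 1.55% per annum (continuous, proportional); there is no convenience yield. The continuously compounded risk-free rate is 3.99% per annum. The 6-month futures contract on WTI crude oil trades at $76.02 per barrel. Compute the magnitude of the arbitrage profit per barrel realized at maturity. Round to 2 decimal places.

$1.41 per barrel

Fair futures: F* = S·e^(carry·T), with carry = (r + u) = 0.0399 + 0.0155 = 0.0554
F* = 72.57 · e^(0.0554 × 6/12) = 72.57 · e^0.027700 = 72.57 × 1.028087 = $74.6083
Market $76.02 > fair $74.6083: forward overpriced → cash-and-carry (buy spot, short the forward).
At maturity, profit = |F_mkt − F*| = |76.02 − 74.6083| = $1.41 per barrel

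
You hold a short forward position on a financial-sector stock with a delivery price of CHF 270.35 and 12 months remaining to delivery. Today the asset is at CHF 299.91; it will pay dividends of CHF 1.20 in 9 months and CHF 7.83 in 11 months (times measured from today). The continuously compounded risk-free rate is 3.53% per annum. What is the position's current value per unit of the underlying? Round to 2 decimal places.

-CHF 30.19

PV(remaining dividends) I = 1.20·e^(−0.0353·9/12) + 7.83·e^(−0.0353·11/12) = 8.7493
Current forward F = (S − I)·e^(rT) = (299.91 − 8.7493)·e^(0.0353·12/12) = 291.1607 × 1.035930 = 301.6221
Value (long) = (F − K)·e^(−rT) = (301.6221 − 270.35) × 0.965316 = 30.1875
Short position value = −(long value) = -CHF 30.19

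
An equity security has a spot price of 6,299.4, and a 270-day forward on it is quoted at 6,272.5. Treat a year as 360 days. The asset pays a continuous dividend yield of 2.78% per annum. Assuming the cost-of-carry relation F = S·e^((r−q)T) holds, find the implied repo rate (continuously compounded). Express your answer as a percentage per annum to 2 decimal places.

2.21%

From F = S·e^((r−q)T): (r − q) = ln(F/S)/T
ln(6272.5/6299.4) = ln(0.995730) = -0.004279
(r − q) = -0.004279 / (270/360) = -0.005705
r = ln(F/S)/T + q = -0.005705 + 0.0278 = 0.022095
r = 2.21%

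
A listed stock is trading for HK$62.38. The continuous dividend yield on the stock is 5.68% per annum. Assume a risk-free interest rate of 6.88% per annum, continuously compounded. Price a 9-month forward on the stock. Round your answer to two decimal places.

F = S·e^((r − q)T) = 62.38 · e^((0.0688 − 0.0568) × 9/12)
= 62.38 · e^0.009000 = 62.38 × 1.009041
F = HK$62.94

HK$62.94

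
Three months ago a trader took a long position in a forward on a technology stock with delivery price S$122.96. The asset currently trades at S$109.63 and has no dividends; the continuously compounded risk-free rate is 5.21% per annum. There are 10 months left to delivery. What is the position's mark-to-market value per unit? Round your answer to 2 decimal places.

Current fair forward for the remaining 10 months: F = S·e^(r·T), r = 0.0521
F = 109.63 · e^(0.0521 × 10/12) = 109.63 × 1.044373 = 114.4946
Value of long forward = (F − K)·e^(−rT) = (114.4946 − 122.96) · e^(−0.0521·10/12)
= -8.4654 × 0.957512 = -8.11

-S$8.11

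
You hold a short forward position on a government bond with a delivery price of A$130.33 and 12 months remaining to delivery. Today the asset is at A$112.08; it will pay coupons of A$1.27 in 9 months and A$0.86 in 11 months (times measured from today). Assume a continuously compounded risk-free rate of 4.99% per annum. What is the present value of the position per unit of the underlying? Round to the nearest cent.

PV(remaining coupons) I = 1.27·e^(−0.0499·9/12) + 0.86·e^(−0.0499·11/12) = 2.0449
Current forward F = (S − I)·e^(rT) = (112.08 − 2.0449)·e^(0.0499·12/12) = 110.0351 × 1.051166 = 115.6652
Value (long) = (F − K)·e^(−rT) = (115.6652 − 130.33) × 0.951325 = -13.9510
Short position value = −(long value) = A$13.95

A$13.95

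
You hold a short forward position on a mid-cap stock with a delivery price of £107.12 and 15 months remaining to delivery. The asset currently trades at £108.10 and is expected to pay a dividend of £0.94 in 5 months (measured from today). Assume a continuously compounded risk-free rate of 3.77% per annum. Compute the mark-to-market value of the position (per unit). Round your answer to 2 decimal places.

-£4.99

PV(remaining dividends) I = 0.94·e^(−0.0377·5/12) = 0.9253
Current forward F = (S − I)·e^(rT) = (108.10 − 0.9253)·e^(0.0377·15/12) = 107.1747 × 1.048253 = 112.3462
Value (long) = (F − K)·e^(−rT) = (112.3462 − 107.12) × 0.953968 = 4.9856
Short position value = −(long value) = -£4.99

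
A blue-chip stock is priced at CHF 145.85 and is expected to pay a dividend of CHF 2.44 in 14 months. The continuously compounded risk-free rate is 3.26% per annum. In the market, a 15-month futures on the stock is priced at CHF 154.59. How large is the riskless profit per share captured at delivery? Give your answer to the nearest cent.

PV(dividends) I = 2.44·e^(−0.0326·14/12) = 2.3489
Fair futures F* = (S − I)·e^(rT) = (145.85 − 2.3489)·e^0.040750 = 143.5011 × 1.041592 = 149.4696
Market CHF 154.59 > fair 149.4696: forward overpriced → cash-and-carry (borrow at r, buy the stock and collect the dividends, short the forward).
Profit at T = |F_mkt − F*| = |154.59 − 149.4696| = CHF 5.12 per share

CHF 5.12 per share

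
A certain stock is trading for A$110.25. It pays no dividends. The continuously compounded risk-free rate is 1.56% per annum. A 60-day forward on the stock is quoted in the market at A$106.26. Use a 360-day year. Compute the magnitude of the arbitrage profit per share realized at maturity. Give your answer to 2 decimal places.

A$4.28 per share

Fair forward: F* = S·e^(carry·T), with carry = r = 0.0156
F* = 110.25 · e^(0.0156 × 60/360) = 110.25 · e^0.002600 = 110.25 × 1.002603 = A$110.5370
Market A$106.26 < fair A$110.5370: forward underpriced → reverse cash-and-carry (short spot, go long the forward).
At maturity, profit = |F_mkt − F*| = |106.26 − 110.5370| = A$4.28 per share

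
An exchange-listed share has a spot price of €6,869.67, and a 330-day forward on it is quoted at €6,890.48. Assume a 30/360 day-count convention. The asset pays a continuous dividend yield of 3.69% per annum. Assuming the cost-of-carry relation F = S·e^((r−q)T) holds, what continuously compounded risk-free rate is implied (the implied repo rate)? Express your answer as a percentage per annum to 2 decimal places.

From F = S·e^((r−q)T): (r − q) = ln(F/S)/T
ln(6890.48/6869.67) = ln(1.003029) = 0.003024
(r − q) = 0.003024 / (330/360) = 0.003299
r = ln(F/S)/T + q = 0.003299 + 0.0369 = 0.040199
r = 4.02%

4.02%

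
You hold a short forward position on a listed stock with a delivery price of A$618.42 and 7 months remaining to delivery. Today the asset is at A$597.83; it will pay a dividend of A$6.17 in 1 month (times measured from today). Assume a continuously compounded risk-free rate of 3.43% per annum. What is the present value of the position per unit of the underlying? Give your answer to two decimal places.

A$14.49

PV(remaining dividends) I = 6.17·e^(−0.0343·1/12) = 6.1524
Current forward F = (S − I)·e^(rT) = (597.83 − 6.1524)·e^(0.0343·7/12) = 591.6776 × 1.020210 = 603.6354
Value (long) = (F − K)·e^(−rT) = (603.6354 − 618.42) × 0.980191 = -14.4917
Short position value = −(long value) = A$14.49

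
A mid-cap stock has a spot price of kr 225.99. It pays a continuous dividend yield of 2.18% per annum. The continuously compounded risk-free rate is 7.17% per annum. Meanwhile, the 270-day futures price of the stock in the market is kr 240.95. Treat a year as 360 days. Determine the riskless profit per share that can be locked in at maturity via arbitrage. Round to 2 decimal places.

Fair futures: F* = S·e^(carry·T), with carry = (r − q) = 0.0717 − 0.0218 = 0.0499
F* = 225.99 · e^(0.0499 × 270/360) = 225.99 · e^0.037425 = 225.99 × 1.038134 = kr 234.6079
Market kr 240.95 > fair kr 234.6079: forward overpriced → cash-and-carry (buy spot, short the forward).
At maturity, profit = |F_mkt − F*| = |240.95 − 234.6079| = kr 6.34 per share

kr 6.34 per share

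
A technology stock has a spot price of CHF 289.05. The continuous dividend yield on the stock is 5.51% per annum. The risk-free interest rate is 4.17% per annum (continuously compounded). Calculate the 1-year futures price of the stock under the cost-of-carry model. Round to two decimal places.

CHF 285.20

F = S·e^((r − q)T) = 289.05 · e^((0.0417 − 0.0551) × 1)
= 289.05 · e^-0.013400 = 289.05 × 0.986689
F = CHF 285.20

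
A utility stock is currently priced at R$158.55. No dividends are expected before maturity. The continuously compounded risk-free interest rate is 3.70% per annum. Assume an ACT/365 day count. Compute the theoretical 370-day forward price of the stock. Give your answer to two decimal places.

F = S·e^(rT) = 158.55 · e^(0.0370 × 370/365)
= 158.55 · e^0.037507 = 158.55 × 1.038219
F = R$164.61

R$164.61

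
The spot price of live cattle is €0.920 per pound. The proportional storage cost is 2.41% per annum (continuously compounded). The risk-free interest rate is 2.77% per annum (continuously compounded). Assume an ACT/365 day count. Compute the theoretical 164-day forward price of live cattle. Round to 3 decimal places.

€0.942 per pound

Net carry = r + u − y = 0.0277 + 0.0241 − 0.0000 = 0.0518
F = S·e^((r+u−y)T) = 0.920 · e^(0.0518 × 164/365) = 0.920 · e^0.023275
= 0.920 × 1.023548 = €0.942 per pound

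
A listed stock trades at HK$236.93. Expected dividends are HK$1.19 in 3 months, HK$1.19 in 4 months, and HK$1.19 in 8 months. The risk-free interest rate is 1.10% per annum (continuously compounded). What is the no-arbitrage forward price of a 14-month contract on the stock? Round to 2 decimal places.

HK$236.39

PV(dividends) I = 1.19·e^(−0.0110·3/12) + 1.19·e^(−0.0110·4/12) + 1.19·e^(−0.0110·8/12)
I = 1.1867 + 1.1856 + 1.1813 = 3.5536
F = (S − I)·e^(rT) = (236.93 − 3.5536) · e^(0.0110·14/12)
= 233.3764 · e^0.012833 = 233.3764 × 1.012916 = HK$236.39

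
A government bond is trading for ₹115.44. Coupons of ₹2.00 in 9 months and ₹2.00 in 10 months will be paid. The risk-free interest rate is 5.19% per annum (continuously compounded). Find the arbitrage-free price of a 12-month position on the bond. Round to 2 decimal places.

₹117.55

PV(coupons) I = 2.00·e^(−0.0519·9/12) + 2.00·e^(−0.0519·10/12)
I = 1.9236 + 1.9153 = 3.8389
F = (S − I)·e^(rT) = (115.44 − 3.8389) · e^(0.0519·12/12)
= 111.6011 · e^0.051900 = 111.6011 × 1.053270 = ₹117.55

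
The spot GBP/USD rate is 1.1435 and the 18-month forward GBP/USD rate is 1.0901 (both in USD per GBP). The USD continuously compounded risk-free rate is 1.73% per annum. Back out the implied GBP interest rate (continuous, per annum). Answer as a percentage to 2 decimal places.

F = S·e^((r_USD − r_GBP)T) ⇒ r_GBP = r_USD − ln(F/S)/T
ln(1.0901/1.1435) = -0.047824; /(18/12) = -0.031883
r_GBP = 0.0173 + 0.031883 = 0.049183
r_GBP = 4.92%

4.92%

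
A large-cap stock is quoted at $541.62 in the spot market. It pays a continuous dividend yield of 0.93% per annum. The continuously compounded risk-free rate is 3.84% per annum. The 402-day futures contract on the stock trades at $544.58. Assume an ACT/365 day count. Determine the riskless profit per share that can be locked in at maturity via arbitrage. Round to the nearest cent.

$14.68 per share

Fair futures: F* = S·e^(carry·T), with carry = (r − q) = 0.0384 − 0.0093 = 0.0291
F* = 541.62 · e^(0.0291 × 402/365) = 541.62 · e^0.032050 = 541.62 × 1.032569 = $559.2600
Market $544.58 < fair $559.2600: forward underpriced → reverse cash-and-carry (short spot, go long the forward).
At maturity, profit = |F_mkt − F*| = |544.58 − 559.2600| = $14.68 per share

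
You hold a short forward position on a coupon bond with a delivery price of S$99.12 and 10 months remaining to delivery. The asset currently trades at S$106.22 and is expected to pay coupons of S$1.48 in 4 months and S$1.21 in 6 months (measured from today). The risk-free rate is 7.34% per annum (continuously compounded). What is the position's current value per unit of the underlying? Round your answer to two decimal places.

-S$10.37

PV(remaining coupons) I = 1.48·e^(−0.0734·4/12) + 1.21·e^(−0.0734·6/12) = 2.6106
Current forward F = (S − I)·e^(rT) = (106.22 − 2.6106)·e^(0.0734·10/12) = 103.6094 × 1.063076 = 110.1447
Value (long) = (F − K)·e^(−rT) = (110.1447 − 99.12) × 0.940666 = 10.3706
Short position value = −(long value) = -S$10.37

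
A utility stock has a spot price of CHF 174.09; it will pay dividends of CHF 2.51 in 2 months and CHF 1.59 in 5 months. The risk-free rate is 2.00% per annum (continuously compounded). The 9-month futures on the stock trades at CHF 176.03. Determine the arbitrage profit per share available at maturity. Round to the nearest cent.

PV(dividends) I = 2.51·e^(−0.0200·2/12) + 1.59·e^(−0.0200·5/12) = 4.0785
Fair futures F* = (S − I)·e^(rT) = (174.09 − 4.0785)·e^0.015000 = 170.0115 × 1.015113 = 172.5809
Market CHF 176.03 > fair 172.5809: forward overpriced → cash-and-carry (borrow at r, buy the stock and collect the dividends, short the forward).
Profit at T = |F_mkt − F*| = |176.03 − 172.5809| = CHF 3.45 per share

CHF 3.45 per share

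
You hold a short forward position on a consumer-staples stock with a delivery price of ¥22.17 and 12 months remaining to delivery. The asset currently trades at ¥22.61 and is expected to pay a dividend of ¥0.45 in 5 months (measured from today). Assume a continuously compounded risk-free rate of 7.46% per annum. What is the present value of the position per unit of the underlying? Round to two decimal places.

PV(remaining dividends) I = 0.45·e^(−0.0746·5/12) = 0.4362
Current forward F = (S − I)·e^(rT) = (22.61 − 0.4362)·e^(0.0746·12/12) = 22.1738 × 1.077453 = 23.8912
Value (long) = (F − K)·e^(−rT) = (23.8912 − 22.17) × 0.928115 = 1.5975
Short position value = −(long value) = -¥1.60

-¥1.60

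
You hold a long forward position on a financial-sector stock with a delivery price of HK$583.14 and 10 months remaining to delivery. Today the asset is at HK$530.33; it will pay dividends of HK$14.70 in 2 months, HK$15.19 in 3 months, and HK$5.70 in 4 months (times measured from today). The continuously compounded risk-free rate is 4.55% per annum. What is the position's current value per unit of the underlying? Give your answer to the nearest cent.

-HK$66.33

PV(remaining dividends) I = 14.70·e^(−0.0455·2/12) + 15.19·e^(−0.0455·3/12) + 5.70·e^(−0.0455·4/12) = 35.2213
Current forward F = (S − I)·e^(rT) = (530.33 − 35.2213)·e^(0.0455·10/12) = 495.1087 × 1.038645 = 514.2422
Value (long) = (F − K)·e^(−rT) = (514.2422 − 583.14) × 0.962793 = -66.3343
Value = -HK$66.33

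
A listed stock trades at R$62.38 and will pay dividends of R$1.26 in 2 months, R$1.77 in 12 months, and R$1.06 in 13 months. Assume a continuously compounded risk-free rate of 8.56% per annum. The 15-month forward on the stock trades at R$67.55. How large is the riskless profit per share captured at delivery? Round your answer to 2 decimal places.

PV(dividends) I = 1.26·e^(−0.0856·2/12) + 1.77·e^(−0.0856·12/12) + 1.06·e^(−0.0856·13/12) = 3.8331
Fair forward F* = (S − I)·e^(rT) = (62.38 − 3.8331)·e^0.107000 = 58.5469 × 1.112934 = 65.1588
Market R$67.55 > fair 65.1588: forward overpriced → cash-and-carry (borrow at r, buy the stock and collect the dividends, short the forward).
Profit at T = |F_mkt − F*| = |67.55 − 65.1588| = R$2.39 per share

R$2.39 per share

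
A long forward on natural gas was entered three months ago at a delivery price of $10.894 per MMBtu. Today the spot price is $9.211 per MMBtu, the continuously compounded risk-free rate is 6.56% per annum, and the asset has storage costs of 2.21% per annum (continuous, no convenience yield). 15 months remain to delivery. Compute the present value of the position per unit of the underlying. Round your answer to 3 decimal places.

Current fair forward for the remaining 15 months: F = S·e^((r + u)·T), (r + u) = 0.0656 + 0.0221 = 0.0877
F = 9.211 · e^(0.0877 × 15/12) = 9.211 × 1.115860 = 10.2782
Value of long forward = (F − K)·e^(−rT) = (10.2782 − 10.894) · e^(−0.0656·15/12)
= -0.6158 × 0.921272 = -0.567

-$0.567 per MMBtu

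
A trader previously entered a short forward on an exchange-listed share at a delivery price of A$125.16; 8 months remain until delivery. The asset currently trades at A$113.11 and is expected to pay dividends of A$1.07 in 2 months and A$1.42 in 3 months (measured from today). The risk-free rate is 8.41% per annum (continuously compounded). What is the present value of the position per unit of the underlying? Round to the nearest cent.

A$7.67

PV(remaining dividends) I = 1.07·e^(−0.0841·2/12) + 1.42·e^(−0.0841·3/12) = 2.4456
Current forward F = (S − I)·e^(rT) = (113.11 − 2.4456)·e^(0.0841·8/12) = 110.6644 × 1.057668 = 117.0462
Value (long) = (F − K)·e^(−rT) = (117.0462 − 125.16) × 0.945476 = -7.6714
Short position value = −(long value) = A$7.67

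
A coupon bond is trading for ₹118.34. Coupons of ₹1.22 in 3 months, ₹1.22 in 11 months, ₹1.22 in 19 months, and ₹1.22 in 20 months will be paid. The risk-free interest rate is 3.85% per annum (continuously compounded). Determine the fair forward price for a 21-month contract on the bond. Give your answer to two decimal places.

PV(coupons) I = 1.22·e^(−0.0385·3/12) + 1.22·e^(−0.0385·11/12) + 1.22·e^(−0.0385·19/12) + 1.22·e^(−0.0385·20/12)
I = 1.2083 + 1.1777 + 1.1479 + 1.1442 = 4.6781
F = (S − I)·e^(rT) = (118.34 − 4.6781) · e^(0.0385·21/12)
= 113.6619 · e^0.067375 = 113.6619 × 1.069697 = ₹121.58

₹121.58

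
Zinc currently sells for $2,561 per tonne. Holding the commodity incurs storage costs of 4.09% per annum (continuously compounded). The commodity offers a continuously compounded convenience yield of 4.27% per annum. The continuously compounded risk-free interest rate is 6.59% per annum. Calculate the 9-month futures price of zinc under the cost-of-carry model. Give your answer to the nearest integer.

Net carry = r + u − y = 0.0659 + 0.0409 − 0.0427 = 0.0641
F = S·e^((r+u−y)T) = 2561 · e^(0.0641 × 9/12) = 2561 · e^0.048075
= 2561 × 1.049249 = $2,687 per tonne

$2,687 per tonne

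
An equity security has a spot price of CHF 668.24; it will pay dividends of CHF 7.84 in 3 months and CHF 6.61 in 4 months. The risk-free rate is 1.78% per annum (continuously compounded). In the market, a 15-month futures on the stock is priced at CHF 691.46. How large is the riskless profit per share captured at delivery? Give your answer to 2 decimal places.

PV(dividends) I = 7.84·e^(−0.0178·3/12) + 6.61·e^(−0.0178·4/12) = 14.3761
Fair futures F* = (S − I)·e^(rT) = (668.24 − 14.3761)·e^0.022250 = 653.8639 × 1.022499 = 668.5752
Market CHF 691.46 > fair 668.5752: forward overpriced → cash-and-carry (borrow at r, buy the stock and collect the dividends, short the forward).
Profit at T = |F_mkt − F*| = |691.46 − 668.5752| = CHF 22.88 per share

CHF 22.88 per share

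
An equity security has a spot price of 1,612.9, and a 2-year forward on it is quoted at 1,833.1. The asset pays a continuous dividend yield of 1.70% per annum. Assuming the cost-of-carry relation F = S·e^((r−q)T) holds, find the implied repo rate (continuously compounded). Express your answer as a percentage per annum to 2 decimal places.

From F = S·e^((r−q)T): (r − q) = ln(F/S)/T
ln(1833.1/1612.9) = ln(1.136524) = 0.127974
(r − q) = 0.127974 / (2) = 0.063987
r = ln(F/S)/T + q = 0.063987 + 0.0170 = 0.080987
r = 8.10%

8.10%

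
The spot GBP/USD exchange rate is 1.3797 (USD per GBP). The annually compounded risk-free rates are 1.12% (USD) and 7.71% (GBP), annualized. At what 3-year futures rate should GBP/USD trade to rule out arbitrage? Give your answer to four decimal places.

By covered interest parity, F = S · (1+r_USD)^T / (1+r_GBP)^T
= 1.3797 × 1.033978 / 1.249592 = 1.3797 × 0.827452
F = 1.1416 USD per GBP

1.1416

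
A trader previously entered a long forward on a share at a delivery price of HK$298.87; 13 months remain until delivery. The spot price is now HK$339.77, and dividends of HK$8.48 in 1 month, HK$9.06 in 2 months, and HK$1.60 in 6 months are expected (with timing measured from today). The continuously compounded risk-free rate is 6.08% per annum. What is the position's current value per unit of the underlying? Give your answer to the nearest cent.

HK$40.99

PV(remaining dividends) I = 8.48·e^(−0.0608·1/12) + 9.06·e^(−0.0608·2/12) + 1.60·e^(−0.0608·6/12) = 18.9579
Current forward F = (S − I)·e^(rT) = (339.77 − 18.9579)·e^(0.0608·13/12) = 320.8121 × 1.068084 = 342.6543
Value (long) = (F − K)·e^(−rT) = (342.6543 − 298.87) × 0.936256 = 40.9933
Value = HK$40.99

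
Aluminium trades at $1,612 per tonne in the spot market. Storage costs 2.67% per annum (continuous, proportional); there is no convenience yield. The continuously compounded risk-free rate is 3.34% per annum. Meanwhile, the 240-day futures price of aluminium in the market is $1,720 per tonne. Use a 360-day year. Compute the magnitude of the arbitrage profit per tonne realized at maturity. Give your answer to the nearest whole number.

Fair futures: F* = S·e^(carry·T), with carry = (r + u) = 0.0334 + 0.0267 = 0.0601
F* = 1612 · e^(0.0601 × 240/360) = 1612 · e^0.040067 = 1612 × 1.040881 = $1677.9002
Market $1720 > fair $1677.9002: forward overpriced → cash-and-carry (buy spot, short the forward).
At maturity, profit = |F_mkt − F*| = |1720 − 1677.9002| = $42 per tonne

$42 per tonne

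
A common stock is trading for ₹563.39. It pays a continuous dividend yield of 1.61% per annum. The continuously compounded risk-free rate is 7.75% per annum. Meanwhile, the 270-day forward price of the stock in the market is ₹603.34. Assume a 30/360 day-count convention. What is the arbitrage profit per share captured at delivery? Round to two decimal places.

₹13.40 per share

Fair forward: F* = S·e^(carry·T), with carry = (r − q) = 0.0775 − 0.0161 = 0.0614
F* = 563.39 · e^(0.0614 × 270/360) = 563.39 · e^0.046050 = 563.39 × 1.047127 = ₹589.9409
Market ₹603.34 > fair ₹589.9409: forward overpriced → cash-and-carry (buy spot, short the forward).
At maturity, profit = |F_mkt − F*| = |603.34 − 589.9409| = ₹13.40 per share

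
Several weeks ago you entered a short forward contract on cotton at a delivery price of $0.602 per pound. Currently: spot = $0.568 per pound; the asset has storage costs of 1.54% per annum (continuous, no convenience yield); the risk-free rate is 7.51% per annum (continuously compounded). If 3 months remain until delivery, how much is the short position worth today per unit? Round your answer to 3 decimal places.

$0.021 per pound

Current fair forward for the remaining 3 months: F = S·e^((r + u)·T), (r + u) = 0.0751 + 0.0154 = 0.0905
F = 0.568 · e^(0.0905 × 3/12) = 0.568 × 1.022883 = 0.5810
Value of long forward = (F − K)·e^(−rT) = (0.5810 − 0.602) · e^(−0.0751·3/12)
= -0.0210 × 0.981400 = -0.021
Short position value = −(long value) = $0.021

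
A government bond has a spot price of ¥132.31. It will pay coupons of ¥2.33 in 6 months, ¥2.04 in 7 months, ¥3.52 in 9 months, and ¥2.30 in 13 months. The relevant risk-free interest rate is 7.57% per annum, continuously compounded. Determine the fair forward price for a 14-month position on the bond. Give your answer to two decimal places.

PV(coupons) I = 2.33·e^(−0.0757·6/12) + 2.04·e^(−0.0757·7/12) + 3.52·e^(−0.0757·9/12) + 2.30·e^(−0.0757·13/12)
I = 2.2435 + 1.9519 + 3.3257 + 2.1189 = 9.6400
F = (S − I)·e^(rT) = (132.31 − 9.6400) · e^(0.0757·14/12)
= 122.6700 · e^0.088317 = 122.6700 × 1.092334 = ¥134.00

¥134.00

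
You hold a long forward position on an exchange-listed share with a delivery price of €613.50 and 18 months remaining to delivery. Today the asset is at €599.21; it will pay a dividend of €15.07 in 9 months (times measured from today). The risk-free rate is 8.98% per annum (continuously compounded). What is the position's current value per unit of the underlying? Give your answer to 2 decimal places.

PV(remaining dividends) I = 15.07·e^(−0.0898·9/12) = 14.0885
Current forward F = (S − I)·e^(rT) = (599.21 − 14.0885)·e^(0.0898·18/12) = 585.1215 × 1.144193 = 669.4919
Value (long) = (F − K)·e^(−rT) = (669.4919 − 613.50) × 0.873978 = 48.9357
Value = €48.94

€48.94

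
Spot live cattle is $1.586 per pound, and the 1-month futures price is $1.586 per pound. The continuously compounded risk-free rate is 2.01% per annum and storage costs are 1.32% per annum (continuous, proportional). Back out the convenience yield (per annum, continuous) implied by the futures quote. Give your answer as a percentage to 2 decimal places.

3.33%

F = S·e^((r+u−y)T) ⇒ (r+u−y) = ln(F/S)/T
ln(1.586/1.586) = 0.000000; /T ⇒ 0.000000
y = r + u − ln(F/S)/T = 0.0201 + 0.0132 + 0.000000 = 0.033300
y = 3.33%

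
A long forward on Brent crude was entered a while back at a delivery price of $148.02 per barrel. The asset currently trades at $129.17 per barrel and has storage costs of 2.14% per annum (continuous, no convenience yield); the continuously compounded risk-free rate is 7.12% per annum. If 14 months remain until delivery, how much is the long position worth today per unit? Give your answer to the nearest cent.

Current fair forward for the remaining 14 months: F = S·e^((r + u)·T), (r + u) = 0.0712 + 0.0214 = 0.0926
F = 129.17 · e^(0.0926 × 14/12) = 129.17 × 1.114085 = 143.9064
Value of long forward = (F − K)·e^(−rT) = (143.9064 − 148.02) · e^(−0.0712·14/12)
= -4.1136 × 0.920290 = -3.79

-$3.79 per barrel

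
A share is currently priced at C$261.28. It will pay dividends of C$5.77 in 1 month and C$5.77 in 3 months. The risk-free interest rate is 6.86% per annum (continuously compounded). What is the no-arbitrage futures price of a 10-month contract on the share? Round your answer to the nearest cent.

C$264.57

PV(dividends) I = 5.77·e^(−0.0686·1/12) + 5.77·e^(−0.0686·3/12)
I = 5.7371 + 5.6719 = 11.4090
F = (S − I)·e^(rT) = (261.28 − 11.4090) · e^(0.0686·10/12)
= 249.8710 · e^0.057167 = 249.8710 × 1.058833 = C$264.57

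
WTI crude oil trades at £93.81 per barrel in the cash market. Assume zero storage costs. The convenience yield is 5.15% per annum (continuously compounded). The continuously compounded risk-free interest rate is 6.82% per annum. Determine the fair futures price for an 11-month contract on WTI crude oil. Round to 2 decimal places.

£95.26 per barrel

Net carry = r + u − y = 0.0682 + 0.0000 − 0.0515 = 0.0167
F = S·e^((r+u−y)T) = 93.81 · e^(0.0167 × 11/12) = 93.81 · e^0.015308
= 93.81 × 1.015426 = £95.26 per barrel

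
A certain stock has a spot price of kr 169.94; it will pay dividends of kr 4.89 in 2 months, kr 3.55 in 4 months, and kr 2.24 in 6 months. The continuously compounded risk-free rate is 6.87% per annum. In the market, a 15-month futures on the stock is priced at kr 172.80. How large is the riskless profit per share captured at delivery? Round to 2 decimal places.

kr 0.97 per share

PV(dividends) I = 4.89·e^(−0.0687·2/12) + 3.55·e^(−0.0687·4/12) + 2.24·e^(−0.0687·6/12) = 10.4683
Fair futures F* = (S − I)·e^(rT) = (169.94 − 10.4683)·e^0.085875 = 159.4717 × 1.089670 = 173.7715
Market kr 172.80 < fair 173.7715: forward underpriced → reverse cash-and-carry (short the stock, invest proceeds at r, pay the dividends, go long the forward).
Profit at T = |F_mkt − F*| = |172.80 − 173.7715| = kr 0.97 per share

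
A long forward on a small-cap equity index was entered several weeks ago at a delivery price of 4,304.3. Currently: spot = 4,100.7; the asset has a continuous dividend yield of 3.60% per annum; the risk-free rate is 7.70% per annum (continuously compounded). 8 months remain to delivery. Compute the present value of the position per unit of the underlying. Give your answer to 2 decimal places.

-85.47

Current fair forward for the remaining 8 months: F = S·e^((r − q)·T), (r − q) = 0.0770 − 0.0360 = 0.0410
F = 4100.7 · e^(0.0410 × 8/12) = 4100.7 × 1.02771032 = 4214.3317
Value of long forward = (F − K)·e^(−rT) = (4214.3317 − 4304.3) · e^(−0.0770·8/12)
= -89.9683 × 0.94996196 = -85.47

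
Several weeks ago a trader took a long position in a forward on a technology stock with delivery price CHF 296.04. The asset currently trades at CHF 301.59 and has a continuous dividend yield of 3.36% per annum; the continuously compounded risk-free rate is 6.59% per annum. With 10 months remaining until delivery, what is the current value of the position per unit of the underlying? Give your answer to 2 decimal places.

Current fair forward for the remaining 10 months: F = S·e^((r − q)·T), (r − q) = 0.0659 − 0.0336 = 0.0323
F = 301.59 · e^(0.0323 × 10/12) = 301.59 × 1.027282 = 309.8180
Value of long forward = (F − K)·e^(−rT) = (309.8180 − 296.04) · e^(−0.0659·10/12)
= 13.7780 × 0.946564 = 13.04

CHF 13.04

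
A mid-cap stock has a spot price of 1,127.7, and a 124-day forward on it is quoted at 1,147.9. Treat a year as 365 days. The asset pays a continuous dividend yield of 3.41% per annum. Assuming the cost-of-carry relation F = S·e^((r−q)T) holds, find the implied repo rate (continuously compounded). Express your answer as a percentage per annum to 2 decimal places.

8.64%

From F = S·e^((r−q)T): (r − q) = ln(F/S)/T
ln(1147.9/1127.7) = ln(1.017913) = 0.017754
(r − q) = 0.017754 / (124/365) = 0.052260
r = ln(F/S)/T + q = 0.052260 + 0.0341 = 0.086360
r = 8.64%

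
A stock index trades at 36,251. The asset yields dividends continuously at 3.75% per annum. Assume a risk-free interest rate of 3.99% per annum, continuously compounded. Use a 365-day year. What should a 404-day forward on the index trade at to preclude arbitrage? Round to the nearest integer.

36,347

F = S·e^((r − q)T) = 36251 · e^((0.0399 − 0.0375) × 404/365)
= 36251 · e^0.002656 = 36251 × 1.002660
F = 36,347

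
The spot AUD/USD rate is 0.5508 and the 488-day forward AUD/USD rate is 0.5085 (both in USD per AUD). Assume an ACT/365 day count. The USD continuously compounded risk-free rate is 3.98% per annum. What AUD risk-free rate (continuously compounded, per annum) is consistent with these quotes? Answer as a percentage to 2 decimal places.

9.96%

F = S·e^((r_USD − r_AUD)T) ⇒ r_AUD = r_USD − ln(F/S)/T
ln(0.5085/0.5508) = -0.079907; /(488/365) = -0.059767
r_AUD = 0.0398 + 0.059767 = 0.099567
r_AUD = 9.96%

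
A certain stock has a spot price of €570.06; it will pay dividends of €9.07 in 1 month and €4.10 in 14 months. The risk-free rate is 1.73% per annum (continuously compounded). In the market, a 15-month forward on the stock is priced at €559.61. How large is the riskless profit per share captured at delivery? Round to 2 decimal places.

€9.55 per share

PV(dividends) I = 9.07·e^(−0.0173·1/12) + 4.10·e^(−0.0173·14/12) = 13.0750
Fair forward F* = (S − I)·e^(rT) = (570.06 − 13.0750)·e^0.021625 = 556.9850 × 1.021861 = 569.1612
Market €559.61 < fair 569.1612: forward underpriced → reverse cash-and-carry (short the stock, invest proceeds at r, pay the dividends, go long the forward).
Profit at T = |F_mkt − F*| = |559.61 − 569.1612| = €9.55 per share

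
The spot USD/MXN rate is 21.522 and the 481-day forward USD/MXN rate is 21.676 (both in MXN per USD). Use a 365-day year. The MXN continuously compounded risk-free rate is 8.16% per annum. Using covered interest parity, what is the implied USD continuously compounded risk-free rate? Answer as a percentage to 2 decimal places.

F = S·e^((r_MXN − r_USD)T) ⇒ r_USD = r_MXN − ln(F/S)/T
ln(21.676/21.522) = 0.007130; /(481/365) = 0.005410
r_USD = 0.0816 − 0.005410 = 0.076190
r_USD = 7.62%

7.62%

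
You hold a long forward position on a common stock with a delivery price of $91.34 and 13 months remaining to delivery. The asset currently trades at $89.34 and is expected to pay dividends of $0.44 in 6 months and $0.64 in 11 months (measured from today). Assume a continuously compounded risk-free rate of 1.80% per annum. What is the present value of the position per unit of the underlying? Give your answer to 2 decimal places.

-$1.30

PV(remaining dividends) I = 0.44·e^(−0.0180·6/12) + 0.64·e^(−0.0180·11/12) = 1.0656
Current forward F = (S − I)·e^(rT) = (89.34 − 1.0656)·e^(0.0180·13/12) = 88.2744 × 1.019691 = 90.0126
Value (long) = (F − K)·e^(−rT) = (90.0126 − 91.34) × 0.980689 = -1.3018
Value = -$1.30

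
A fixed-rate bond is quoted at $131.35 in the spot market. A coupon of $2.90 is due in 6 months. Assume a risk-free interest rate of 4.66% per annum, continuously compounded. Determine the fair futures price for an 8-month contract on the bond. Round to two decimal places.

$132.57

PV(coupons) I = 2.90·e^(−0.0466·6/12)
I = 2.8332
F = (S − I)·e^(rT) = (131.35 − 2.8332) · e^(0.0466·8/12)
= 128.5168 · e^0.031067 = 128.5168 × 1.031555 = $132.57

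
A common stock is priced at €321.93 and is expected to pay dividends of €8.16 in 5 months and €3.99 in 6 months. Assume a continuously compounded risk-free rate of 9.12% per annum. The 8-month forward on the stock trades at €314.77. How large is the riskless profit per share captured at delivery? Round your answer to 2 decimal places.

PV(dividends) I = 8.16·e^(−0.0912·5/12) + 3.99·e^(−0.0912·6/12) = 11.6679
Fair forward F* = (S − I)·e^(rT) = (321.93 − 11.6679)·e^0.060800 = 310.2621 × 1.062686 = 329.7112
Market €314.77 < fair 329.7112: forward underpriced → reverse cash-and-carry (short the stock, invest proceeds at r, pay the dividends, go long the forward).
Profit at T = |F_mkt − F*| = |314.77 − 329.7112| = €14.94 per share

€14.94 per share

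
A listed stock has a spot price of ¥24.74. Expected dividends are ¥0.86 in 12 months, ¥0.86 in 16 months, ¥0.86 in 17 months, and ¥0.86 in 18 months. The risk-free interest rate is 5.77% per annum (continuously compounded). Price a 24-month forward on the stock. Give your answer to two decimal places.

PV(dividends) I = 0.86·e^(−0.0577·12/12) + 0.86·e^(−0.0577·16/12) + 0.86·e^(−0.0577·17/12) + 0.86·e^(−0.0577·18/12)
I = 0.8118 + 0.7963 + 0.7925 + 0.7887 = 3.1893
F = (S − I)·e^(rT) = (24.74 − 3.1893) · e^(0.0577·24/12)
= 21.5507 · e^0.115400 = 21.5507 × 1.122322 = ¥24.19

¥24.19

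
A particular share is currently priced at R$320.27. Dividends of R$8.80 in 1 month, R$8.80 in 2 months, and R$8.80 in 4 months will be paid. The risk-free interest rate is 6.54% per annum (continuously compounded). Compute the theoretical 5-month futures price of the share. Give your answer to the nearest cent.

PV(dividends) I = 8.80·e^(−0.0654·1/12) + 8.80·e^(−0.0654·2/12) + 8.80·e^(−0.0654·4/12)
I = 8.7522 + 8.7046 + 8.6102 = 26.0670
F = (S − I)·e^(rT) = (320.27 − 26.0670) · e^(0.0654·5/12)
= 294.2030 · e^0.027250 = 294.2030 × 1.027625 = R$302.33

R$302.33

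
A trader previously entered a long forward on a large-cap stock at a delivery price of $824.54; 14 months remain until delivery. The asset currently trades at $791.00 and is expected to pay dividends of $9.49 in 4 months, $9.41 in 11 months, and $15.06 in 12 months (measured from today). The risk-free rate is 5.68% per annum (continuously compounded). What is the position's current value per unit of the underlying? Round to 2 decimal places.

PV(remaining dividends) I = 9.49·e^(−0.0568·4/12) + 9.41·e^(−0.0568·11/12) + 15.06·e^(−0.0568·12/12) = 32.4730
Current forward F = (S − I)·e^(rT) = (791.00 − 32.4730)·e^(0.0568·14/12) = 758.5270 × 1.068512 = 810.4952
Value (long) = (F − K)·e^(−rT) = (810.4952 − 824.54) × 0.935881 = -13.1443
Value = -$13.14

-$13.14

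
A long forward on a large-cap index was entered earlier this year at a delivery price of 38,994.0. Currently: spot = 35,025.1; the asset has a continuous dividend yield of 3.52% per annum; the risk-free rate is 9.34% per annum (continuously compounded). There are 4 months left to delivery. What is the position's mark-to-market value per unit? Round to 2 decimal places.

Current fair forward for the remaining 4 months: F = S·e^((r − q)·T), (r − q) = 0.0934 − 0.0352 = 0.0582
F = 35025.1 · e^(0.0582 × 4/12) = 35025.1 × 1.01958940 = 35711.2207
Value of long forward = (F − K)·e^(−rT) = (35711.2207 − 38994.0) · e^(−0.0934·4/12)
= -3282.7793 × 0.96934632 = -3182.15

-3182.15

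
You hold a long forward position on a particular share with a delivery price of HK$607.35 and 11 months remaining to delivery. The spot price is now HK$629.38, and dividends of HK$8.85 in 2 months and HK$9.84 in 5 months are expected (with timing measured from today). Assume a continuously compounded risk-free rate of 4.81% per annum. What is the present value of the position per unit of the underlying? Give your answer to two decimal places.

HK$29.80

PV(remaining dividends) I = 8.85·e^(−0.0481·2/12) + 9.84·e^(−0.0481·5/12) = 18.4241
Current forward F = (S − I)·e^(rT) = (629.38 − 18.4241)·e^(0.0481·11/12) = 610.9559 × 1.045078 = 638.4966
Value (long) = (F − K)·e^(−rT) = (638.4966 − 607.35) × 0.956866 = 29.8031
Value = HK$29.80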